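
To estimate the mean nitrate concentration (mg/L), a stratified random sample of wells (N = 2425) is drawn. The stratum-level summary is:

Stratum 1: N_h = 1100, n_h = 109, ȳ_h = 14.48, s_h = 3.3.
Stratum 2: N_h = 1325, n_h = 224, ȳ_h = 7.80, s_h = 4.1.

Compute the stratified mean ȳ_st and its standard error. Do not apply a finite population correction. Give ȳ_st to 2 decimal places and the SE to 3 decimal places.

ȳ_st = Σ W_h ȳ_h = (1100·14.48 + 1325·7.80)/2425 = 10.83010
V̂(ȳ_st) = Σ W_h² s_h²/n_h, with W_h = N_h/N and N = 2425:
  stratum 1: (1100/2425)²·3.3²/109 = 0.0205572
  stratum 2: (1325/2425)²·4.1²/224 = 0.0224041
V̂(ȳ_st) = 0.0429613
SE(ȳ_st) = √0.0429613 = 0.207271

ȳ_st ≈ 10.83, SE ≈ 0.207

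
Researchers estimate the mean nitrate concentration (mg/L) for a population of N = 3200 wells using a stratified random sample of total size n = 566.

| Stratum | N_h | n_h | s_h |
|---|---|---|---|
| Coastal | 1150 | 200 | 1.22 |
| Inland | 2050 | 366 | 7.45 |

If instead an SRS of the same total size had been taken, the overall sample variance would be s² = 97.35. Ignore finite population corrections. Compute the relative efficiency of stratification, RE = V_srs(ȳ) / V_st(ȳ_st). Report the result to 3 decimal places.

V̂(ȳ_st) = Σ W_h² s_h²/n_h, with W_h = N_h/N and N = 3200:
  stratum Coastal: (1150/3200)²·1.22²/200 = 0.000961137
  stratum Inland: (2050/3200)²·7.45²/366 = 0.0622356
V_st = 0.0631968
V_srs = s²/n = 97.35/566 = 0.171996
Relative efficiency = V_srs / V_st = 0.171996/0.0631968 = 2.7216

RE ≈ 2.722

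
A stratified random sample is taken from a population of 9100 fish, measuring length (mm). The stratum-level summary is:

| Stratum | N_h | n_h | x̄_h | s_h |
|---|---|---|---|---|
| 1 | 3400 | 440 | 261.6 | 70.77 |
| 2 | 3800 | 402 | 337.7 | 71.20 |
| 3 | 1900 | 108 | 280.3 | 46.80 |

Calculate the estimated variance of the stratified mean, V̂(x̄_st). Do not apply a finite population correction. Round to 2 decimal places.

V̂(x̄_st) ≈ 4.67

V̂(x̄_st) = Σ W_h² s_h²/n_h, with W_h = N_h/N and N = 9100:
  stratum 1: (3400/9100)²·70.77²/440 = 1.58899
  stratum 2: (3800/9100)²·71.20²/402 = 2.19897
  stratum 3: (1900/9100)²·46.80²/108 = 0.884082
V̂(x̄_st) = 4.67204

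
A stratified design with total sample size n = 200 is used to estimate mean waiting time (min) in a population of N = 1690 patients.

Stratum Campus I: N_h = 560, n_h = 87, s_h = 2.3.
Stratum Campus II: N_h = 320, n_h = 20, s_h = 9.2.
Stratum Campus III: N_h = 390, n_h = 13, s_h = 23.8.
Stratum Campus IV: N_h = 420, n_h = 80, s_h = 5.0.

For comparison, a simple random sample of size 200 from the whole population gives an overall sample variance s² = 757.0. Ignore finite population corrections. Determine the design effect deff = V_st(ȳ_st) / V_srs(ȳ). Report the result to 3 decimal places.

V̂(ȳ_st) = Σ W_h² s_h²/n_h, with W_h = N_h/N and N = 1690:
  stratum Campus I: (560/1690)²·2.3²/87 = 0.00667635
  stratum Campus II: (320/1690)²·9.2²/20 = 0.15173
  stratum Campus III: (390/1690)²·23.8²/13 = 2.32042
  stratum Campus IV: (420/1690)²·5.0²/80 = 0.0193008
V_st = 2.49813
V_srs = s²/n = 757.0/200 = 3.785
deff = V_st / V_srs = 2.49813/3.785 = 0.6600

deff ≈ 0.660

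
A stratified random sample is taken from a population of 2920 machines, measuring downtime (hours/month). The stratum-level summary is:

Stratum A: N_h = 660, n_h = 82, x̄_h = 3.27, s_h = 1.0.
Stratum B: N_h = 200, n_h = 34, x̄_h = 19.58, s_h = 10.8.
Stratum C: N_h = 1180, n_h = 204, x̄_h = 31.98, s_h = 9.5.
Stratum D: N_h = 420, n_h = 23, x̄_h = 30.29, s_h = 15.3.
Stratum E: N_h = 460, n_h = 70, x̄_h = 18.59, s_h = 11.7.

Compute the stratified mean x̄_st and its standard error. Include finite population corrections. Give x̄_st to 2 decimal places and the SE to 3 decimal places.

x̄_st = Σ W_h x̄_h = (660·3.27 + 200·19.58 + 1180·31.98 + 420·30.29 + 460·18.59)/2920 = 22.28897
V̂(x̄_st) = Σ W_h² (1 − n_h/N_h) s_h²/n_h, with W_h = N_h/N and N = 2920:
  stratum A: (660/2920)²·(1 − 82/660)·1.0²/82 = 0.000545622
  stratum B: (200/2920)²·(1 − 34/200)·10.8²/34 = 0.013358
  stratum C: (1180/2920)²·(1 − 204/1180)·9.5²/204 = 0.0597562
  stratum D: (420/2920)²·(1 − 23/420)·15.3²/23 = 0.199035
  stratum E: (460/2920)²·(1 − 70/460)·11.7²/70 = 0.0411463
V̂(x̄_st) = 0.313841
SE(x̄_st) = √0.313841 = 0.560215

x̄_st ≈ 22.29, SE ≈ 0.560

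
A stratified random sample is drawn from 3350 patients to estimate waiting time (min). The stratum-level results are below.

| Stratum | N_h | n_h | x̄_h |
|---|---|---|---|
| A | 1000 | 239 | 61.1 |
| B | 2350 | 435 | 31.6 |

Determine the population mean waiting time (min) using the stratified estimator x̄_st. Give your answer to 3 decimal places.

N = Σ N_h = 3350. Stratum weights W_h = N_h/N.
x̄_st = (1000·61.1 + 2350·31.6) / 3350 = 40.40597

x̄_st ≈ 40.406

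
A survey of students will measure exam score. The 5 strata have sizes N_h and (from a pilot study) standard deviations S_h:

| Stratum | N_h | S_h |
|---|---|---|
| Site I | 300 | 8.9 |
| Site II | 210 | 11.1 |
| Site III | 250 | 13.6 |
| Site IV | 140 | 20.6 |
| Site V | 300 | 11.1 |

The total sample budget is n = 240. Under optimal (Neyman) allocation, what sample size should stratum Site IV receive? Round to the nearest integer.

Neyman allocation: n_h = n · N_h S_h / Σ N_i S_i, with n = 240.
  stratum Site I: N_h·S_h = 300·8.9 = 2670.00
  stratum Site II: N_h·S_h = 210·11.1 = 2331.00
  stratum Site III: N_h·S_h = 250·13.6 = 3400.00
  stratum Site IV: N_h·S_h = 140·20.6 = 2884.00
  stratum Site V: N_h·S_h = 300·11.1 = 3330.00
Σ N_h S_h = 14615.00
n for stratum Site IV = 240·2884.00/14615.00 = 47.360 → 47

47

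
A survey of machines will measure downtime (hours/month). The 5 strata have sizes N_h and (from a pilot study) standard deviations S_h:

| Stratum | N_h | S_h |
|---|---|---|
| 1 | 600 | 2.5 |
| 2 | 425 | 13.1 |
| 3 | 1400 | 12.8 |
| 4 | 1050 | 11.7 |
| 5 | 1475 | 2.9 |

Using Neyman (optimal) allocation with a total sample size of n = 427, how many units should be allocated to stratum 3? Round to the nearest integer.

Neyman allocation: n_h = n · N_h S_h / Σ N_i S_i, with n = 427.
  stratum 1: N_h·S_h = 600·2.5 = 1500.00
  stratum 2: N_h·S_h = 425·13.1 = 5567.50
  stratum 3: N_h·S_h = 1400·12.8 = 17920.00
  stratum 4: N_h·S_h = 1050·11.7 = 12285.00
  stratum 5: N_h·S_h = 1475·2.9 = 4277.50
Σ N_h S_h = 41550.00
n for stratum 3 = 427·17920.00/41550.00 = 184.160 → 184

184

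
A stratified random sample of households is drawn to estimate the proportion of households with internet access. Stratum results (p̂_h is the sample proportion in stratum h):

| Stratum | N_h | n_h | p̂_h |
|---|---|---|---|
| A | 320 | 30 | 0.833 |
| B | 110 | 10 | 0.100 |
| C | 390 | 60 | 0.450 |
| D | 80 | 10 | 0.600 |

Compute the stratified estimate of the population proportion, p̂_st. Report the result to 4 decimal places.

p̂_st ≈ 0.5567

N = 900; stratum weights W_h = N_h/N.
p̂_st = Σ W_h p̂_h = (320·0.833 + 110·0.100 + 390·0.450 + 80·0.600)/900 = 0.55673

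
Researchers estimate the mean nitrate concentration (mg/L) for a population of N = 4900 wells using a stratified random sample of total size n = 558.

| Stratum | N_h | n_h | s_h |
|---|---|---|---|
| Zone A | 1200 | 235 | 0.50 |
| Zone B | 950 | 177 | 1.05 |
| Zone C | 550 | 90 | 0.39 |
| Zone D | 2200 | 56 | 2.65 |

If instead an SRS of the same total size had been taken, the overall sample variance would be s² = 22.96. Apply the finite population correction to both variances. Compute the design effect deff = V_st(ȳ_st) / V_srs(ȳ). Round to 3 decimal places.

deff ≈ 0.683

V̂(ȳ_st) = Σ W_h² (1 − n_h/N_h) s_h²/n_h, with W_h = N_h/N and N = 4900:
  stratum Zone A: (1200/4900)²·(1 − 235/1200)·0.50²/235 = 5.13084e-05
  stratum Zone B: (950/4900)²·(1 − 177/950)·1.05²/177 = 0.000190509
  stratum Zone C: (550/4900)²·(1 − 90/550)·0.39²/90 = 1.7808e-05
  stratum Zone D: (2200/4900)²·(1 − 56/2200)·2.65²/56 = 0.0246354
V_st = 0.024895
V_srs = (1 − 558/4900)·22.96/558 = 0.0364612
deff = V_st / V_srs = 0.024895/0.0364612 = 0.6828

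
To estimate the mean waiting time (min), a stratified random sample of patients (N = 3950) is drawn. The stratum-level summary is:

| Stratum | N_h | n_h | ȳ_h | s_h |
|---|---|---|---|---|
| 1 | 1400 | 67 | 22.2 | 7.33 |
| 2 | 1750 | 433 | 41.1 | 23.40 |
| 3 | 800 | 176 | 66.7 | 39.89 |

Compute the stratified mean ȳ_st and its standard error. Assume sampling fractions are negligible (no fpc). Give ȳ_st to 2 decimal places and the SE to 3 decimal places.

ȳ_st ≈ 39.59, SE ≈ 0.848

ȳ_st = Σ W_h ȳ_h = (1400·22.2 + 1750·41.1 + 800·66.7)/3950 = 39.58608
V̂(ȳ_st) = Σ W_h² s_h²/n_h, with W_h = N_h/N and N = 3950:
  stratum 1: (1400/3950)²·7.33²/67 = 0.100738
  stratum 2: (1750/3950)²·23.40²/433 = 0.248214
  stratum 3: (800/3950)²·39.89²/176 = 0.370852
V̂(ȳ_st) = 0.719805
SE(ȳ_st) = √0.719805 = 0.848413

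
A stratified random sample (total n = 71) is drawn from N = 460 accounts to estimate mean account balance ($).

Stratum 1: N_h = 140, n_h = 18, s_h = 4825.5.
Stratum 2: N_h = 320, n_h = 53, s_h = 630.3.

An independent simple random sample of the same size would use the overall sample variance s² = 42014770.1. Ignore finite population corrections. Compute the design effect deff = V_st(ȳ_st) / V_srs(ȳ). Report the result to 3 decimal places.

deff ≈ 0.209

V̂(ȳ_st) = Σ W_h² s_h²/n_h, with W_h = N_h/N and N = 460:
  stratum 1: (140/460)²·4825.5²/18 = 119826
  stratum 2: (320/460)²·630.3²/53 = 3627.46
V_st = 123454
V_srs = s²/n = 42014770.1/71 = 591757
deff = V_st / V_srs = 123454/591757 = 0.2086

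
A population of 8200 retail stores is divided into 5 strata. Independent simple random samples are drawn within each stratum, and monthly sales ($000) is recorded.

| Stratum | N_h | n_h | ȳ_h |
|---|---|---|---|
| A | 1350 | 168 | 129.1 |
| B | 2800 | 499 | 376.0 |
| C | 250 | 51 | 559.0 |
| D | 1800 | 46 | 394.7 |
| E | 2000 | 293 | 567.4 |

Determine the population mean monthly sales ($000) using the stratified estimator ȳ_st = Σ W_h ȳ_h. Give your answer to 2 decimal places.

N = Σ N_h = 8200. Stratum weights W_h = N_h/N.
ȳ_st = (1350·129.1 + 2800·376.0 + 250·559.0 + 1800·394.7 + 2000·567.4) / 8200 = 391.7189

ȳ_st ≈ 391.72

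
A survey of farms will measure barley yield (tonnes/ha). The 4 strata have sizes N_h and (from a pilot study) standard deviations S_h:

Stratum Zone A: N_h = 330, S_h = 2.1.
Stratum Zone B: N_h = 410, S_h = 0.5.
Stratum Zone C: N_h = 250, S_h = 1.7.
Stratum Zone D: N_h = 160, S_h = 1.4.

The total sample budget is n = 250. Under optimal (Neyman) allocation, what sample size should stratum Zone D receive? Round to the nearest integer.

36

Neyman allocation: n_h = n · N_h S_h / Σ N_i S_i, with n = 250.
  stratum Zone A: N_h·S_h = 330·2.1 = 693.00
  stratum Zone B: N_h·S_h = 410·0.5 = 205.00
  stratum Zone C: N_h·S_h = 250·1.7 = 425.00
  stratum Zone D: N_h·S_h = 160·1.4 = 224.00
Σ N_h S_h = 1547.00
n for stratum Zone D = 250·224.00/1547.00 = 36.199 → 36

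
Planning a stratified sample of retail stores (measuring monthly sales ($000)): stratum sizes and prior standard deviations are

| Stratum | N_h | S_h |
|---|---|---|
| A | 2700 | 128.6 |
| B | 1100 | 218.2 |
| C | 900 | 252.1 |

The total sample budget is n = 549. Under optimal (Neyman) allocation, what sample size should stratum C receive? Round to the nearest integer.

Neyman allocation: n_h = n · N_h S_h / Σ N_i S_i, with n = 549.
  stratum A: N_h·S_h = 2700·128.6 = 347220.00
  stratum B: N_h·S_h = 1100·218.2 = 240020.00
  stratum C: N_h·S_h = 900·252.1 = 226890.00
Σ N_h S_h = 814130.00
n for stratum C = 549·226890.00/814130.00 = 153.001 → 153

153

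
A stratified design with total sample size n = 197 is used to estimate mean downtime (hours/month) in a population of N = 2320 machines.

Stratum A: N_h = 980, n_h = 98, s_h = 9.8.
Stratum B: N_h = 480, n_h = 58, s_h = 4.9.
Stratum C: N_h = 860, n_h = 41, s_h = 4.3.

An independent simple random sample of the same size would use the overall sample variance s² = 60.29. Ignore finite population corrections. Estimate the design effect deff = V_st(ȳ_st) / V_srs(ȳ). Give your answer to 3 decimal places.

deff ≈ 0.832

V̂(ȳ_st) = Σ W_h² s_h²/n_h, with W_h = N_h/N and N = 2320:
  stratum A: (980/2320)²·9.8²/98 = 0.174865
  stratum B: (480/2320)²·4.9²/58 = 0.0177203
  stratum C: (860/2320)²·4.3²/41 = 0.0619689
V_st = 0.254554
V_srs = s²/n = 60.29/197 = 0.306041
deff = V_st / V_srs = 0.254554/0.306041 = 0.8318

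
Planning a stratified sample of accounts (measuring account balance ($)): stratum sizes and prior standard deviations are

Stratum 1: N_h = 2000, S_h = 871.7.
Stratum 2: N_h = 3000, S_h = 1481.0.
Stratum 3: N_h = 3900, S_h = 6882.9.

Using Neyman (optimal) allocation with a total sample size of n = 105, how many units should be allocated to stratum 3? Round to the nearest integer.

85

Neyman allocation: n_h = n · N_h S_h / Σ N_i S_i, with n = 105.
  stratum 1: N_h·S_h = 2000·871.7 = 1743400.00
  stratum 2: N_h·S_h = 3000·1481.0 = 4443000.00
  stratum 3: N_h·S_h = 3900·6882.9 = 26843310.00
Σ N_h S_h = 33029710.00
n for stratum 3 = 105·26843310.00/33029710.00 = 85.334 → 85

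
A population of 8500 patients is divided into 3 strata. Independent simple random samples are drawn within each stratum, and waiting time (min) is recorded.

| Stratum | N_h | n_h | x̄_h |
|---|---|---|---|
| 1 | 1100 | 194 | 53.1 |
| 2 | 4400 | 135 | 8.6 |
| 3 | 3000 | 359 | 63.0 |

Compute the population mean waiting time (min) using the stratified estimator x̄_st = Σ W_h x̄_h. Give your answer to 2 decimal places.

N = Σ N_h = 8500. Stratum weights W_h = N_h/N.
x̄_st = (1100·53.1 + 4400·8.6 + 3000·63.0) / 8500 = 33.5588

x̄_st ≈ 33.56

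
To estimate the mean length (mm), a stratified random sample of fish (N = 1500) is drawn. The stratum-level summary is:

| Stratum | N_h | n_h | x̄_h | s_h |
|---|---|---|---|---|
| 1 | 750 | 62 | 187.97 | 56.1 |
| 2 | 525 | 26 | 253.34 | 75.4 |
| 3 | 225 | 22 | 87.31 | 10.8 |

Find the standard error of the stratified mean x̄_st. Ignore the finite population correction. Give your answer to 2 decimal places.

SE(x̄_st) ≈ 6.29

V̂(x̄_st) = Σ W_h² s_h²/n_h, with W_h = N_h/N and N = 1500:
  stratum 1: (750/1500)²·56.1²/62 = 12.6904
  stratum 2: (525/1500)²·75.4²/26 = 26.7858
  stratum 3: (225/1500)²·10.8²/22 = 0.119291
V̂(x̄_st) = 39.5955
SE(x̄_st) = √39.5955 = 6.2925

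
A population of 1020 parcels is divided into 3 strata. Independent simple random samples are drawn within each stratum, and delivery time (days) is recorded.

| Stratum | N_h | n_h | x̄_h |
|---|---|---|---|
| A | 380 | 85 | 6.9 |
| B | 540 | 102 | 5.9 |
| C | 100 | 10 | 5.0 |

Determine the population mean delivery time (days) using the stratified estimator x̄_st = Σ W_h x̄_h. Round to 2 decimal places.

N = Σ N_h = 1020. Stratum weights W_h = N_h/N.
x̄_st = (380·6.9 + 540·5.9 + 100·5.0) / 1020 = 6.1843

x̄_st ≈ 6.18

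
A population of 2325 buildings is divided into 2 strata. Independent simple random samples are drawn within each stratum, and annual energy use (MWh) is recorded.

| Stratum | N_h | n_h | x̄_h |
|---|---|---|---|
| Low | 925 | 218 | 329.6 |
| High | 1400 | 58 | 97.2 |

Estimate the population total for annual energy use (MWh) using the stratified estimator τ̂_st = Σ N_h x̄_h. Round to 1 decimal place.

τ̂_st ≈ 440960.0

τ̂_st = Σ N_h x̄_h = 925·329.6 + 1400·97.2 = 440960.0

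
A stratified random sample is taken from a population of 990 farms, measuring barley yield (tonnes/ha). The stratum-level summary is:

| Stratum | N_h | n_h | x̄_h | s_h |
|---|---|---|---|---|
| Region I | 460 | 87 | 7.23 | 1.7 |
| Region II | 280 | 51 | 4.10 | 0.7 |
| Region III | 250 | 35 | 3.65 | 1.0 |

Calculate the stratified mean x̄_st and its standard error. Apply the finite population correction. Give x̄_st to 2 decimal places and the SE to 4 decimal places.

x̄_st ≈ 5.44, SE ≈ 0.0895

x̄_st = Σ W_h x̄_h = (460·7.23 + 280·4.10 + 250·3.65)/990 = 5.44071
V̂(x̄_st) = Σ W_h² (1 − n_h/N_h) s_h²/n_h, with W_h = N_h/N and N = 990:
  stratum Region I: (460/990)²·(1 − 87/460)·1.7²/87 = 0.00581534
  stratum Region II: (280/990)²·(1 − 51/280)·0.7²/51 = 0.000628563
  stratum Region III: (250/990)²·(1 − 35/250)·1.0²/35 = 0.0015669
V̂(x̄_st) = 0.0080108
SE(x̄_st) = √0.0080108 = 0.089503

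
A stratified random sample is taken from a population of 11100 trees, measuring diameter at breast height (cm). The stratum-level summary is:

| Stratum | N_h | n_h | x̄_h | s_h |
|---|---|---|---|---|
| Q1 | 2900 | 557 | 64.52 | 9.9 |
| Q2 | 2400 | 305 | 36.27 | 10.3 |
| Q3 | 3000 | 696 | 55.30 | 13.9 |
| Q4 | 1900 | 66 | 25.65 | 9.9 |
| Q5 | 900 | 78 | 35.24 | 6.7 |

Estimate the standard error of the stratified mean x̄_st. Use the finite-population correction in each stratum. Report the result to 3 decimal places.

V̂(x̄_st) = Σ W_h² (1 − n_h/N_h) s_h²/n_h, with W_h = N_h/N and N = 11100:
  stratum Q1: (2900/11100)²·(1 − 557/2900)·9.9²/557 = 0.00970375
  stratum Q2: (2400/11100)²·(1 − 305/2400)·10.3²/305 = 0.0141946
  stratum Q3: (3000/11100)²·(1 − 696/3000)·13.9²/696 = 0.0155732
  stratum Q4: (1900/11100)²·(1 − 66/1900)·9.9²/66 = 0.0419985
  stratum Q5: (900/11100)²·(1 − 78/900)·6.7²/78 = 0.0034556
V̂(x̄_st) = 0.0849256
SE(x̄_st) = √0.0849256 = 0.29142

SE(x̄_st) ≈ 0.291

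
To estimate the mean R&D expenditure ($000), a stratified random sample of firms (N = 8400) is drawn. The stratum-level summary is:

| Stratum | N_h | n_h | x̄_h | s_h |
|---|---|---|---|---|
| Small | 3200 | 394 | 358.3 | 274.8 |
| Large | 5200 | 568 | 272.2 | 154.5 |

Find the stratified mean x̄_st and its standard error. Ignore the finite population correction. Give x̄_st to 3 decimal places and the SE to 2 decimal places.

x̄_st ≈ 305.000, SE ≈ 6.63

x̄_st = Σ W_h x̄_h = (3200·358.3 + 5200·272.2)/8400 = 305.00000
V̂(x̄_st) = Σ W_h² s_h²/n_h, with W_h = N_h/N and N = 8400:
  stratum Small: (3200/8400)²·274.8²/394 = 27.815
  stratum Large: (5200/8400)²·154.5²/568 = 16.1049
V̂(x̄_st) = 43.9198
SE(x̄_st) = √43.9198 = 6.6272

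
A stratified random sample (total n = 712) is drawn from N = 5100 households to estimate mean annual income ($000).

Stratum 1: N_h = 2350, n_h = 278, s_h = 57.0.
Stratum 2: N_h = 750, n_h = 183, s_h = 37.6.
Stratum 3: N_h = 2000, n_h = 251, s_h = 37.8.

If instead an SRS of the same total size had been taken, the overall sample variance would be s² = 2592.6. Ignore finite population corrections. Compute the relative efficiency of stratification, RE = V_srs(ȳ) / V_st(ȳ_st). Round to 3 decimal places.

RE ≈ 1.033

V̂(ȳ_st) = Σ W_h² s_h²/n_h, with W_h = N_h/N and N = 5100:
  stratum 1: (2350/5100)²·57.0²/278 = 2.48142
  stratum 2: (750/5100)²·37.6²/183 = 0.167073
  stratum 3: (2000/5100)²·37.8²/251 = 0.875446
V_st = 3.52394
V_srs = s²/n = 2592.6/712 = 3.64129
Relative efficiency = V_srs / V_st = 3.64129/3.52394 = 1.0333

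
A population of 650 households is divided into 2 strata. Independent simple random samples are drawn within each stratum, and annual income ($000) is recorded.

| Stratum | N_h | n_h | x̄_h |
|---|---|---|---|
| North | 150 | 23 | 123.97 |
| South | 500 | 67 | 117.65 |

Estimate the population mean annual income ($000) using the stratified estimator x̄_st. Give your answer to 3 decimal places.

x̄_st ≈ 119.108

N = Σ N_h = 650. Stratum weights W_h = N_h/N.
x̄_st = (150·123.97 + 500·117.65) / 650 = 119.10846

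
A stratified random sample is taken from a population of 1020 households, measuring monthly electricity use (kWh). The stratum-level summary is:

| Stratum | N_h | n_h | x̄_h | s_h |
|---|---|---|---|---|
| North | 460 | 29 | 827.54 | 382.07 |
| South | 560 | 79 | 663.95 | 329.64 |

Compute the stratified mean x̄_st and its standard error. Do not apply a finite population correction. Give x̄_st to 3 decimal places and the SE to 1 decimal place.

x̄_st ≈ 737.726, SE ≈ 37.9

x̄_st = Σ W_h x̄_h = (460·827.54 + 560·663.95)/1020 = 737.72588
V̂(x̄_st) = Σ W_h² s_h²/n_h, with W_h = N_h/N and N = 1020:
  stratum North: (460/1020)²·382.07²/29 = 1023.77
  stratum South: (560/1020)²·329.64²/79 = 414.599
V̂(x̄_st) = 1438.37
SE(x̄_st) = √1438.37 = 37.9259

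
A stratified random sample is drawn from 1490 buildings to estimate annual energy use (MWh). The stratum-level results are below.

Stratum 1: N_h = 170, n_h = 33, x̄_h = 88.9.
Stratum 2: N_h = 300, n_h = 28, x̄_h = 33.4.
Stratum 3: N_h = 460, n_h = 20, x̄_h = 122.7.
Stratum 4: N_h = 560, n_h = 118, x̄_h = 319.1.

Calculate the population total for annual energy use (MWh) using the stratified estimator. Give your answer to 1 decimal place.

τ̂_st ≈ 260271.0

τ̂_st = Σ N_h x̄_h = 170·88.9 + 300·33.4 + 460·122.7 + 560·319.1 = 260271.0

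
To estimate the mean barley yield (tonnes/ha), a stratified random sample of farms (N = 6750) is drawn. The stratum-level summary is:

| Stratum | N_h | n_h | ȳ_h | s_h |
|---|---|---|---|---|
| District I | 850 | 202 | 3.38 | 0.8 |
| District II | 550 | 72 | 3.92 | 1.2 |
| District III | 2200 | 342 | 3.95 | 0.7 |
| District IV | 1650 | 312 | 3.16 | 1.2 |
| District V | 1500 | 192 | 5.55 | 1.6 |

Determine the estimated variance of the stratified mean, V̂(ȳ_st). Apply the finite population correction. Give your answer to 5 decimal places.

V̂(ȳ_st) = Σ W_h² (1 − n_h/N_h) s_h²/n_h, with W_h = N_h/N and N = 6750:
  stratum District I: (850/6750)²·(1 − 202/850)·0.8²/202 = 3.83014e-05
  stratum District II: (550/6750)²·(1 − 72/550)·1.2²/72 = 0.000115402
  stratum District III: (2200/6750)²·(1 − 342/2200)·0.7²/342 = 0.000128538
  stratum District IV: (1650/6750)²·(1 − 312/1650)·1.2²/312 = 0.000223635
  stratum District V: (1500/6750)²·(1 − 192/1500)·1.6²/192 = 0.000574156
V̂(ȳ_st) = 0.00108003

V̂(ȳ_st) ≈ 0.00108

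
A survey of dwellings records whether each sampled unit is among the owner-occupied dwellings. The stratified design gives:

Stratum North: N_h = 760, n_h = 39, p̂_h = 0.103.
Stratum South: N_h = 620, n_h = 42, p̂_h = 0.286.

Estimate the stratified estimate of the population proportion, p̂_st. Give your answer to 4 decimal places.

p̂_st ≈ 0.1852

N = 1380; stratum weights W_h = N_h/N.
p̂_st = Σ W_h p̂_h = (760·0.103 + 620·0.286)/1380 = 0.18522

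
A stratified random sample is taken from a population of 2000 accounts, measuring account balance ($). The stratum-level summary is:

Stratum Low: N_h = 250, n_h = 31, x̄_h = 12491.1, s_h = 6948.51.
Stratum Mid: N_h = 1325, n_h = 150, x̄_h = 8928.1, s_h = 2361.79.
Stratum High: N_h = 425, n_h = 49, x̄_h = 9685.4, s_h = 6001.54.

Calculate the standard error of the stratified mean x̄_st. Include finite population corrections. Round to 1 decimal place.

V̂(x̄_st) = Σ W_h² (1 − n_h/N_h) s_h²/n_h, with W_h = N_h/N and N = 2000:
  stratum Low: (250/2000)²·(1 − 31/250)·6948.51²/31 = 21318
  stratum Mid: (1325/2000)²·(1 − 150/1325)·2361.79²/150 = 14473.9
  stratum High: (425/2000)²·(1 − 49/425)·6001.54²/49 = 29366.1
V̂(x̄_st) = 65157.9
SE(x̄_st) = √65157.9 = 255.261

SE(x̄_st) ≈ 255.3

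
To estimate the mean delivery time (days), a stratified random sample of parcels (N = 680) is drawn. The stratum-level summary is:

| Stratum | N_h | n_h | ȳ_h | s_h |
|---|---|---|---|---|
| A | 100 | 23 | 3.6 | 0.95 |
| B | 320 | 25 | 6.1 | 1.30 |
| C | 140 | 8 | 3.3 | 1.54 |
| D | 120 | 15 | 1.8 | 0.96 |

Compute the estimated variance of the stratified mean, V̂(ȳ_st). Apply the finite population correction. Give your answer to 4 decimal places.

V̂(ȳ_st) = Σ W_h² (1 − n_h/N_h) s_h²/n_h, with W_h = N_h/N and N = 680:
  stratum A: (100/680)²·(1 − 23/100)·0.95²/23 = 0.00065342
  stratum B: (320/680)²·(1 − 25/320)·1.30²/25 = 0.0138007
  stratum C: (140/680)²·(1 − 8/140)·1.54²/8 = 0.0118477
  stratum D: (120/680)²·(1 − 15/120)·0.96²/15 = 0.00167419
V̂(ȳ_st) = 0.027976

V̂(ȳ_st) ≈ 0.0280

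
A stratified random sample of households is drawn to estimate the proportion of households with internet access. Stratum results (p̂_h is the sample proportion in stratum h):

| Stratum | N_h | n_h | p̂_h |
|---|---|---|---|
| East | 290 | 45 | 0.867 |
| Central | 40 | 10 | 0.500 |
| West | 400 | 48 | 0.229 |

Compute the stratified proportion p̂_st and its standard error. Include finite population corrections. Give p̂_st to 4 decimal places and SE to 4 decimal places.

N = 730; stratum weights W_h = N_h/N.
p̂_st = Σ W_h p̂_h = (290·0.867 + 40·0.500 + 400·0.229)/730 = 0.49730
V̂(p̂_st) = Σ W_h² (1 − n_h/N_h) p̂_h(1−p̂_h)/(n_h−1):
  stratum East: (290/730)²·(1 − 45/290)·0.867·0.133/44 = 0.000349411
  stratum Central: (40/730)²·(1 − 10/40)·0.500·0.500/9 = 6.25508e-05
  stratum West: (400/730)²·(1 − 48/400)·0.229·0.771/47 = 0.000992542
V̂(p̂_st) = 0.0014045; SE = √V̂ = 0.0374767

p̂_st ≈ 0.4973, SE ≈ 0.0375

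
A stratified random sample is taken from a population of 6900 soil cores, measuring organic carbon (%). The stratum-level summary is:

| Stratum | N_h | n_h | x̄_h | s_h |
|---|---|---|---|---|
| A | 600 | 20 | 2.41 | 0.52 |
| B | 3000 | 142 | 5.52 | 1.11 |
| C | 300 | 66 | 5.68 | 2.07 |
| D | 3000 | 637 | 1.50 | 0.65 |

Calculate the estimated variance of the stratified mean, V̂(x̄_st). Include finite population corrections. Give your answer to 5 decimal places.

V̂(x̄_st) = Σ W_h² (1 − n_h/N_h) s_h²/n_h, with W_h = N_h/N and N = 6900:
  stratum A: (600/6900)²·(1 − 20/600)·0.52²/20 = 9.88229e-05
  stratum B: (3000/6900)²·(1 − 142/3000)·1.11²/142 = 0.00156258
  stratum C: (300/6900)²·(1 − 66/300)·2.07²/66 = 9.57273e-05
  stratum D: (3000/6900)²·(1 − 637/3000)·0.65²/637 = 9.87584e-05
V̂(x̄_st) = 0.00185589

V̂(x̄_st) ≈ 0.00186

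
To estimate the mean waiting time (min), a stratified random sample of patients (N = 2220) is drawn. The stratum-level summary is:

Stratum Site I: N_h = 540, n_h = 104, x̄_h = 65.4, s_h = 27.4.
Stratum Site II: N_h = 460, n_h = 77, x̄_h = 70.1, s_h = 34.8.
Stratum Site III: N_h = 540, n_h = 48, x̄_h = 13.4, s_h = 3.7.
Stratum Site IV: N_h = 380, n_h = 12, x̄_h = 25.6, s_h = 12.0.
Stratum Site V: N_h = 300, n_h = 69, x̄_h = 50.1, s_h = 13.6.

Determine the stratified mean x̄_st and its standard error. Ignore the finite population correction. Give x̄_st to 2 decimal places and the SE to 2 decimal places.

x̄_st ≈ 44.85, SE ≈ 1.23

x̄_st = Σ W_h x̄_h = (540·65.4 + 460·70.1 + 540·13.4 + 380·25.6 + 300·50.1)/2220 = 44.84505
V̂(x̄_st) = Σ W_h² s_h²/n_h, with W_h = N_h/N and N = 2220:
  stratum Site I: (540/2220)²·27.4²/104 = 0.427119
  stratum Site II: (460/2220)²·34.8²/77 = 0.67527
  stratum Site III: (540/2220)²·3.7²/48 = 0.016875
  stratum Site IV: (380/2220)²·12.0²/12 = 0.351595
  stratum Site V: (300/2220)²·13.6²/69 = 0.0489514
V̂(x̄_st) = 1.51981
SE(x̄_st) = √1.51981 = 1.23281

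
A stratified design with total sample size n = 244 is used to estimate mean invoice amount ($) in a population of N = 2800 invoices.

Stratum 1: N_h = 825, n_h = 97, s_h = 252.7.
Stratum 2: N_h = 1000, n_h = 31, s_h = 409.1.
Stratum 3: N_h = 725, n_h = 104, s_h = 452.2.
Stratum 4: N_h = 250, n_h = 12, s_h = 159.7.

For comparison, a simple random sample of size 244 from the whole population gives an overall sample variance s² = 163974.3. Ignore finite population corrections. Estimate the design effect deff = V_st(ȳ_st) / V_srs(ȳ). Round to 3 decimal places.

V̂(ȳ_st) = Σ W_h² s_h²/n_h, with W_h = N_h/N and N = 2800:
  stratum 1: (825/2800)²·252.7²/97 = 57.1519
  stratum 2: (1000/2800)²·409.1²/31 = 688.622
  stratum 3: (725/2800)²·452.2²/104 = 131.822
  stratum 4: (250/2800)²·159.7²/12 = 16.9431
V_st = 894.539
V_srs = s²/n = 163974.3/244 = 672.026
deff = V_st / V_srs = 894.539/672.026 = 1.3311

deff ≈ 1.331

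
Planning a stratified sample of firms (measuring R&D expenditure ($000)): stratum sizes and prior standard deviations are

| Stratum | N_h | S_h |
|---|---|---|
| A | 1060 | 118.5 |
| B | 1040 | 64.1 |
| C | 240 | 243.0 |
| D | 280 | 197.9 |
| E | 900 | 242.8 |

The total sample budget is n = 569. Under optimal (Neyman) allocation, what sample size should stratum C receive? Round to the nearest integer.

63

Neyman allocation: n_h = n · N_h S_h / Σ N_i S_i, with n = 569.
  stratum A: N_h·S_h = 1060·118.5 = 125610.00
  stratum B: N_h·S_h = 1040·64.1 = 66664.00
  stratum C: N_h·S_h = 240·243.0 = 58320.00
  stratum D: N_h·S_h = 280·197.9 = 55412.00
  stratum E: N_h·S_h = 900·242.8 = 218520.00
Σ N_h S_h = 524526.00
n for stratum C = 569·58320.00/524526.00 = 63.265 → 63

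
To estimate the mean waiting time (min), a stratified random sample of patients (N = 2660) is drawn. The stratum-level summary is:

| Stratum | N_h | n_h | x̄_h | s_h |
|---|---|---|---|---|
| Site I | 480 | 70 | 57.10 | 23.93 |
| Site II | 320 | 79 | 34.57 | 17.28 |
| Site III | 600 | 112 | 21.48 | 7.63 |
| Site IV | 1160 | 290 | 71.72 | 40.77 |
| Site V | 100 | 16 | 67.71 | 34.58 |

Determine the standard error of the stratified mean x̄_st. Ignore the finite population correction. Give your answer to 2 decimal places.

V̂(x̄_st) = Σ W_h² s_h²/n_h, with W_h = N_h/N and N = 2660:
  stratum Site I: (480/2660)²·23.93²/70 = 0.266383
  stratum Site II: (320/2660)²·17.28²/79 = 0.0547012
  stratum Site III: (600/2660)²·7.63²/112 = 0.0264466
  stratum Site IV: (1160/2660)²·40.77²/290 = 1.09002
  stratum Site V: (100/2660)²·34.58²/16 = 0.105625
V̂(x̄_st) = 1.54318
SE(x̄_st) = √1.54318 = 1.24225

SE(x̄_st) ≈ 1.24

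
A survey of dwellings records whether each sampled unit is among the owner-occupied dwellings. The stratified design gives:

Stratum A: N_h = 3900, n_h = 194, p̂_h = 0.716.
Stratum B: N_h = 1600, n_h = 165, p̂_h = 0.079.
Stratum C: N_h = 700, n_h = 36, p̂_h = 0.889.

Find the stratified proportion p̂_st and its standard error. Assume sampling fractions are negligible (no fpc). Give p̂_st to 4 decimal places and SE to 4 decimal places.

p̂_st ≈ 0.5711, SE ≈ 0.0220

N = 6200; stratum weights W_h = N_h/N.
p̂_st = Σ W_h p̂_h = (3900·0.716 + 1600·0.079 + 700·0.889)/6200 = 0.57115
V̂(p̂_st) = Σ W_h² p̂_h(1−p̂_h)/(n_h−1):
  stratum A: (3900/6200)²·0.716·0.284/193 = 0.000416888
  stratum B: (1600/6200)²·0.079·0.921/164 = 2.95461e-05
  stratum C: (700/6200)²·0.889·0.111/35 = 3.59393e-05
V̂(p̂_st) = 0.000482374; SE = √V̂ = 0.021963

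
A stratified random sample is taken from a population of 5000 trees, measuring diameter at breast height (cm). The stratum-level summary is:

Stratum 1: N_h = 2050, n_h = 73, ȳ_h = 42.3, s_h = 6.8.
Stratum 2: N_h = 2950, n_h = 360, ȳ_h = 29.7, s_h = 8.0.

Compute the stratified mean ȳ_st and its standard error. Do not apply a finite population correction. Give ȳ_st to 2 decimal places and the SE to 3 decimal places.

ȳ_st ≈ 34.87, SE ≈ 0.410

ȳ_st = Σ W_h ȳ_h = (2050·42.3 + 2950·29.7)/5000 = 34.86600
V̂(ȳ_st) = Σ W_h² s_h²/n_h, with W_h = N_h/N and N = 5000:
  stratum 1: (2050/5000)²·6.8²/73 = 0.106479
  stratum 2: (2950/5000)²·8.0²/360 = 0.0618844
V̂(ȳ_st) = 0.168363
SE(ȳ_st) = √0.168363 = 0.410321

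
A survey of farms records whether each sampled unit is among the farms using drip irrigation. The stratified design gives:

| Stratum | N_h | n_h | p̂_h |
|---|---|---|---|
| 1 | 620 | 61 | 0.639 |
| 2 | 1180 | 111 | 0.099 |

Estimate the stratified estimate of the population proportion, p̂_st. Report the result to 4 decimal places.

N = 1800; stratum weights W_h = N_h/N.
p̂_st = Σ W_h p̂_h = (620·0.639 + 1180·0.099)/1800 = 0.28500

p̂_st ≈ 0.2850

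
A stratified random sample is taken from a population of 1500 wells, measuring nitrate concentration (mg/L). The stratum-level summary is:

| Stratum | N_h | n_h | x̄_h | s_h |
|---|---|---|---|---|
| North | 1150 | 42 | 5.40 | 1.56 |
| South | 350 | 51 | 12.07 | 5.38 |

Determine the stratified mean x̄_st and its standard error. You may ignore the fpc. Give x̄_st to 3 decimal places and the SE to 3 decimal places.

x̄_st ≈ 6.956, SE ≈ 0.255

x̄_st = Σ W_h x̄_h = (1150·5.40 + 350·12.07)/1500 = 6.95633
V̂(x̄_st) = Σ W_h² s_h²/n_h, with W_h = N_h/N and N = 1500:
  stratum North: (1150/1500)²·1.56²/42 = 0.0340575
  stratum South: (350/1500)²·5.38²/51 = 0.0308993
V̂(x̄_st) = 0.0649568
SE(x̄_st) = √0.0649568 = 0.254866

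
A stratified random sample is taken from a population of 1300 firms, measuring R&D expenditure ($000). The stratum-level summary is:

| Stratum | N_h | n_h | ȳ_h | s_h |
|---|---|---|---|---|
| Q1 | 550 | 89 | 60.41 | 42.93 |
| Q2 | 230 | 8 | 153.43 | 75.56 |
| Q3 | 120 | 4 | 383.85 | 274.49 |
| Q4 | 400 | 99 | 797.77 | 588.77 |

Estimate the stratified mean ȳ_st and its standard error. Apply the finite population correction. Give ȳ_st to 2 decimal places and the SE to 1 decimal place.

ȳ_st ≈ 333.60, SE ≈ 20.7

ȳ_st = Σ W_h ȳ_h = (550·60.41 + 230·153.43 + 120·383.85 + 400·797.77)/1300 = 333.60338
V̂(ȳ_st) = Σ W_h² (1 − n_h/N_h) s_h²/n_h, with W_h = N_h/N and N = 1300:
  stratum Q1: (550/1300)²·(1 − 89/550)·42.93²/89 = 3.10677
  stratum Q2: (230/1300)²·(1 − 8/230)·75.56²/8 = 21.5619
  stratum Q3: (120/1300)²·(1 − 4/120)·274.49²/4 = 155.148
  stratum Q4: (400/1300)²·(1 − 99/400)·588.77²/99 = 249.457
V̂(ȳ_st) = 429.274
SE(ȳ_st) = √429.274 = 20.7189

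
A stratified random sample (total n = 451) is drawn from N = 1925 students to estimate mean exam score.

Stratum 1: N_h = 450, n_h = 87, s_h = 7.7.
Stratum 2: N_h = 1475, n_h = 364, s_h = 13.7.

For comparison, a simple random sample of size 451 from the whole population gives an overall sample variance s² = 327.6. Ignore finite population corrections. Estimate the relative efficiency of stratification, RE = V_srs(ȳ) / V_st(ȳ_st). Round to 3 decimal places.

V̂(ȳ_st) = Σ W_h² s_h²/n_h, with W_h = N_h/N and N = 1925:
  stratum 1: (450/1925)²·7.7²/87 = 0.0372414
  stratum 2: (1475/1925)²·13.7²/364 = 0.302735
V_st = 0.339976
V_srs = s²/n = 327.6/451 = 0.726386
Relative efficiency = V_srs / V_st = 0.726386/0.339976 = 2.1366

RE ≈ 2.137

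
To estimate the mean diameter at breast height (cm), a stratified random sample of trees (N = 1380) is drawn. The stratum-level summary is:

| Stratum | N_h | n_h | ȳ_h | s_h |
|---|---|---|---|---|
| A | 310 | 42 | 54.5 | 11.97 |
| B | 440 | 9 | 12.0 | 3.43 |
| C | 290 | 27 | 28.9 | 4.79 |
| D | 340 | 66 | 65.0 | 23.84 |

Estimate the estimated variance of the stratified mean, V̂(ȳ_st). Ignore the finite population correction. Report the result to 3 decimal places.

V̂(ȳ_st) = Σ W_h² s_h²/n_h, with W_h = N_h/N and N = 1380:
  stratum A: (310/1380)²·11.97²/42 = 0.172149
  stratum B: (440/1380)²·3.43²/9 = 0.13289
  stratum C: (290/1380)²·4.79²/27 = 0.0375271
  stratum D: (340/1380)²·23.84²/66 = 0.522719
V̂(ȳ_st) = 0.865285

V̂(ȳ_st) ≈ 0.865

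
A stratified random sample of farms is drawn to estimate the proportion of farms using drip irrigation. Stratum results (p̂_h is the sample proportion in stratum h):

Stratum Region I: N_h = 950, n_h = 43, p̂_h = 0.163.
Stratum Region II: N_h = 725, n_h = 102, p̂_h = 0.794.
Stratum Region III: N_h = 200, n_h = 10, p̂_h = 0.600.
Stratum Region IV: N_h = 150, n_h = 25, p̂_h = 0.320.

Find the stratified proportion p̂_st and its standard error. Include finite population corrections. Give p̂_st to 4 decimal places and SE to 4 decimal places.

p̂_st ≈ 0.4437, SE ≈ 0.0339

N = 2025; stratum weights W_h = N_h/N.
p̂_st = Σ W_h p̂_h = (950·0.163 + 725·0.794 + 200·0.600 + 150·0.320)/2025 = 0.44370
V̂(p̂_st) = Σ W_h² (1 − n_h/N_h) p̂_h(1−p̂_h)/(n_h−1):
  stratum Region I: (950/2025)²·(1 − 43/950)·0.163·0.837/42 = 0.000682566
  stratum Region II: (725/2025)²·(1 − 102/725)·0.794·0.206/101 = 0.000178378
  stratum Region III: (200/2025)²·(1 − 10/200)·0.600·0.400/9 = 0.000247117
  stratum Region IV: (150/2025)²·(1 − 25/150)·0.320·0.680/24 = 4.14571e-05
V̂(p̂_st) = 0.00114952; SE = √V̂ = 0.0339045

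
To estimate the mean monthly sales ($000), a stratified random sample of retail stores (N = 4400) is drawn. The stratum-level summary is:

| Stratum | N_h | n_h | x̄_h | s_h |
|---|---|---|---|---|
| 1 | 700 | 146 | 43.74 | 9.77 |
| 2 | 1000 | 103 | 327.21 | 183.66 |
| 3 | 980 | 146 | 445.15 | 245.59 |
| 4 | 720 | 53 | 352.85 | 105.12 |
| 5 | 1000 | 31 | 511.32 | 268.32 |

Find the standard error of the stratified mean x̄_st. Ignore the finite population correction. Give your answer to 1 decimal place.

SE(x̄_st) ≈ 12.8

V̂(x̄_st) = Σ W_h² s_h²/n_h, with W_h = N_h/N and N = 4400:
  stratum 1: (700/4400)²·9.77²/146 = 0.0165473
  stratum 2: (1000/4400)²·183.66²/103 = 16.9156
  stratum 3: (980/4400)²·245.59²/146 = 20.4935
  stratum 4: (720/4400)²·105.12²/53 = 5.58283
  stratum 5: (1000/4400)²·268.32²/31 = 119.961
V̂(x̄_st) = 162.969
SE(x̄_st) = √162.969 = 12.7659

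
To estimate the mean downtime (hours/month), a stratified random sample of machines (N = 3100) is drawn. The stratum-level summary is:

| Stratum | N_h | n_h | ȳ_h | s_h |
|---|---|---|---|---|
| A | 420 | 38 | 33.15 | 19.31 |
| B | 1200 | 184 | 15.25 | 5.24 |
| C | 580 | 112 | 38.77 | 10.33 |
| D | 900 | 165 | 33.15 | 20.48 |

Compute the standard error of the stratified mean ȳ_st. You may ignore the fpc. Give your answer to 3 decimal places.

V̂(ȳ_st) = Σ W_h² s_h²/n_h, with W_h = N_h/N and N = 3100:
  stratum A: (420/3100)²·19.31²/38 = 0.180118
  stratum B: (1200/3100)²·5.24²/184 = 0.0223606
  stratum C: (580/3100)²·10.33²/112 = 0.0333515
  stratum D: (900/3100)²·20.48²/165 = 0.214258
V̂(ȳ_st) = 0.450088
SE(ȳ_st) = √0.450088 = 0.670886

SE(ȳ_st) ≈ 0.671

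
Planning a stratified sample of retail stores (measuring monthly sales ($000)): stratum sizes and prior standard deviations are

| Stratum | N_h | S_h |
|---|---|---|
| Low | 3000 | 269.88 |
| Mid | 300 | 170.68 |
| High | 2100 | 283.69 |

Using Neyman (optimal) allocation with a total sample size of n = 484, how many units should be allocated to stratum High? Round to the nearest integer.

198

Neyman allocation: n_h = n · N_h S_h / Σ N_i S_i, with n = 484.
  stratum Low: N_h·S_h = 3000·269.88 = 809640.00
  stratum Mid: N_h·S_h = 300·170.68 = 51204.00
  stratum High: N_h·S_h = 2100·283.69 = 595749.00
Σ N_h S_h = 1456593.00
n for stratum High = 484·595749.00/1456593.00 = 197.957 → 198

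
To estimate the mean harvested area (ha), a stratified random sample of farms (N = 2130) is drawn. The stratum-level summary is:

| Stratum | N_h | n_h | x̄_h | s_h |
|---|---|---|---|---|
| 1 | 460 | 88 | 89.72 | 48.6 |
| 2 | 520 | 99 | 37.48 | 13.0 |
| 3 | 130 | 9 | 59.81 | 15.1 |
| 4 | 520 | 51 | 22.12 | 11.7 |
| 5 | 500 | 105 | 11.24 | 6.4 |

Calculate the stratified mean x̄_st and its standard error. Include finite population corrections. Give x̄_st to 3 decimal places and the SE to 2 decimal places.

x̄_st ≈ 40.215, SE ≈ 1.16

x̄_st = Σ W_h x̄_h = (460·89.72 + 520·37.48 + 130·59.81 + 520·22.12 + 500·11.24)/2130 = 40.21526
V̂(x̄_st) = Σ W_h² (1 − n_h/N_h) s_h²/n_h, with W_h = N_h/N and N = 2130:
  stratum 1: (460/2130)²·(1 − 88/460)·48.6²/88 = 1.01235
  stratum 2: (520/2130)²·(1 − 99/520)·13.0²/99 = 0.0823716
  stratum 3: (130/2130)²·(1 − 9/130)·15.1²/9 = 0.0878377
  stratum 4: (520/2130)²·(1 − 51/520)·11.7²/51 = 0.144284
  stratum 5: (500/2130)²·(1 − 105/500)·6.4²/105 = 0.0169816
V̂(x̄_st) = 1.34383
SE(x̄_st) = √1.34383 = 1.15924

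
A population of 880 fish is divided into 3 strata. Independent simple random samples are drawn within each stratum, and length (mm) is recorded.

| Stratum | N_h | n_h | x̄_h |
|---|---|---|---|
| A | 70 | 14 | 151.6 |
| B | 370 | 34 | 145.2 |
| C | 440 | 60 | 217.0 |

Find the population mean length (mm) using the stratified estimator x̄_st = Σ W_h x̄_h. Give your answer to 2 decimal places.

N = Σ N_h = 880. Stratum weights W_h = N_h/N.
x̄_st = (70·151.6 + 370·145.2 + 440·217.0) / 880 = 181.6091

x̄_st ≈ 181.61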